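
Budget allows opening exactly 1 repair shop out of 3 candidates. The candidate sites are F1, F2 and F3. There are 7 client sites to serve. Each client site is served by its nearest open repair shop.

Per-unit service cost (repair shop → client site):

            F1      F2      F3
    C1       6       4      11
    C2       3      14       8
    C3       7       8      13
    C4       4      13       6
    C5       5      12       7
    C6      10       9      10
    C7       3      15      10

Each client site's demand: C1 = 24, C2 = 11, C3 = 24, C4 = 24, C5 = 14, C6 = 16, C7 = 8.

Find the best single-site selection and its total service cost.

Choose F1 only; total service cost 695.

With exactly 1 open, each client site uses its cheapest among the chosen.
{F1}: C1→F1 6·24=144, C2→F1 3·11=33, C3→F1 7·24=168, C4→F1 4·24=96, C5→F1 5·14=70, C6→F1 10·16=160, C7→F1 3·8=24. Service cost 695.
{F3}: service cost 1146
{F2}: service cost 1186
Among all 3 size-1 choices, {F1} is lowest.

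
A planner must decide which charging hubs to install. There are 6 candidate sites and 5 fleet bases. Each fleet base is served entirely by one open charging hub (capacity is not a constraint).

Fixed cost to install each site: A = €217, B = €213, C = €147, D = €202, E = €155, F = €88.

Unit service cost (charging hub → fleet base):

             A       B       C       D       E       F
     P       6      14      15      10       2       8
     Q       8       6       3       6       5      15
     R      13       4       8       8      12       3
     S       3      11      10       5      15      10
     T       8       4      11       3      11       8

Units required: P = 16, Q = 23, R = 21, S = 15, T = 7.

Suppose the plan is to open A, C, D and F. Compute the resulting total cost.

Each fleet base is assigned to its cheapest site among the open ones.
{A, C, D, F}: P→A 6·16=96, Q→C 3·23=69, R→F 3·21=63, S→A 3·15=45, T→D 3·7=21. Service 294; fixed 654; total 948.

Total cost: 948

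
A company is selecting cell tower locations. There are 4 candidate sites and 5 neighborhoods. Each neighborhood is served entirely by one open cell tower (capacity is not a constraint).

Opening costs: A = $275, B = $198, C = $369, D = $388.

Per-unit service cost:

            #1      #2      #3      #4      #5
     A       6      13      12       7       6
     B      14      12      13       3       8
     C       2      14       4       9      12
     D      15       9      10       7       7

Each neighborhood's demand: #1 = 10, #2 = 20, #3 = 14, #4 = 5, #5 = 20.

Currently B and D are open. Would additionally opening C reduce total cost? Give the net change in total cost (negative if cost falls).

Current service cost with {B, D}: 615.
Adding C: each neighborhood re-picks its cheapest; new service cost 411, saving 204.
Extra fixed cost: 369. Net change = 369 − 204 = 165.
(Totals: 1201 → 1366.)

No — net change +165 (cost rises by 165).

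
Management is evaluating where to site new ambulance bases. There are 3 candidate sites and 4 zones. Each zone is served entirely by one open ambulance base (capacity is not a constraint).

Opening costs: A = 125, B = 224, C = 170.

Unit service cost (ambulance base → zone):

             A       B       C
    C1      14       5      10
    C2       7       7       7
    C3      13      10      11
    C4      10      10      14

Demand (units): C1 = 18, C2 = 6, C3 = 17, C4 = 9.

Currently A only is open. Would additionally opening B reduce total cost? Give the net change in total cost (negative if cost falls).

No — net change +11 (cost rises by 11).

Current service cost with {A}: 605.
Adding B: each zone re-picks its cheapest; new service cost 392, saving 213.
Extra fixed cost: 224. Net change = 224 − 213 = 11.
(Totals: 730 → 741.)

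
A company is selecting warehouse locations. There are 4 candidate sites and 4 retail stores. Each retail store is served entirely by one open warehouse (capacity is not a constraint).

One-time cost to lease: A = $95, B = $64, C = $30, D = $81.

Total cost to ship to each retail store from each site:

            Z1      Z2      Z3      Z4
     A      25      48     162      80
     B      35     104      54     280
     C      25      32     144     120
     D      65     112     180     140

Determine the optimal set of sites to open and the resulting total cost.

For any fixed open set, each retail store goes to its cheapest open site; total = fixed + service.
{B, C}: Z1→C 25, Z2→C 32, Z3→B 54, Z4→C 120. Service 231; fixed 94; total 325.
{C}: service 321 + fixed 30 = 351
{A, B}: service 207 + fixed 159 = 366
{A, B, C, D}: Z1→A 25, Z2→C 32, Z3→B 54, Z4→A 80. Service 191; fixed 270; total 461.
No other subset beats 325.

Open B and C; minimum total cost 325.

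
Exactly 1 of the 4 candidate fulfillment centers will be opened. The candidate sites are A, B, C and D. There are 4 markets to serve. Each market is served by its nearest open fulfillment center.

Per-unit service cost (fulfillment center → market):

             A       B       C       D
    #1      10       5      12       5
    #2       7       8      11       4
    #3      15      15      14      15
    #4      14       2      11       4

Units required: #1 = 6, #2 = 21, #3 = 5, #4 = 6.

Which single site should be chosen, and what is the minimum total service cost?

With exactly 1 open, each market uses its cheapest among the chosen.
{D}: #1→D 5·6=30, #2→D 4·21=84, #3→D 15·5=75, #4→D 4·6=24. Service cost 213.
{B}: service cost 285
{A}: service cost 366
Among all 4 size-1 choices, {D} is lowest.

Choose D only; total service cost 213.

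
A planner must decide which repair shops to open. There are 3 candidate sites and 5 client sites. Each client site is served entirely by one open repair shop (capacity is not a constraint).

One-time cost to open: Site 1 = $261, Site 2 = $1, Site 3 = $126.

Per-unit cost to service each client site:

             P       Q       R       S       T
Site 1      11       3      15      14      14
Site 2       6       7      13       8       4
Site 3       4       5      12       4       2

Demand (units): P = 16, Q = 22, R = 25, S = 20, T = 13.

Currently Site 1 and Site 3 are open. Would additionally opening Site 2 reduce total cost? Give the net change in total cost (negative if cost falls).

Current service cost with {Site 1, Site 3}: 536.
Adding Site 2: each client site re-picks its cheapest; new service cost 536, saving 0.
Extra fixed cost: 1. Net change = 1 − 0 = 1.
(Totals: 923 → 924.)

No — net change +1 (cost rises by 1).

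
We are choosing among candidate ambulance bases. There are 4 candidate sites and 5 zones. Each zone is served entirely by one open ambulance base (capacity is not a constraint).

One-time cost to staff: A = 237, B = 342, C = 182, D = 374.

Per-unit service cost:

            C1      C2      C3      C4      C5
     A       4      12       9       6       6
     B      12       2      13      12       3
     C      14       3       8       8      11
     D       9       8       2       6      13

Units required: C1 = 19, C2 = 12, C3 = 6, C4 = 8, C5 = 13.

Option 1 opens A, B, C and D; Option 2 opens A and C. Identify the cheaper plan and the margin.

Option 2 is cheaper by 629.

Option 1: {A, B, C, D}: C1→A 4·19=76, C2→B 2·12=24, C3→D 2·6=12, C4→A 6·8=48, C5→B 3·13=39. Service 199; fixed 1135; total 1334.
Option 2: {A, C}: C1→A 4·19=76, C2→C 3·12=36, C3→C 8·6=48, C4→A 6·8=48, C5→A 6·13=78. Service 286; fixed 419; total 705.
Difference: |1334 − 705| = 629.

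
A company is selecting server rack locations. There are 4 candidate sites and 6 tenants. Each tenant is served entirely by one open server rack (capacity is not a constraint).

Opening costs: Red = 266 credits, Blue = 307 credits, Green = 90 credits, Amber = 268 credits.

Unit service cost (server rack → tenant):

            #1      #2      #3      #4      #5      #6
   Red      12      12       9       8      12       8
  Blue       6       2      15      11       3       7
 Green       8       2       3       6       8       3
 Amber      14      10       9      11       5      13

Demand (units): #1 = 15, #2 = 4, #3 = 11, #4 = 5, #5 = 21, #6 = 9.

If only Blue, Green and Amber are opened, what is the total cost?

Total cost: 916

Each tenant is assigned to its cheapest site among the open ones.
{Blue, Green, Amber}: #1→Blue 6·15=90, #2→Blue 2·4=8, #3→Green 3·11=33, #4→Green 6·5=30, #5→Blue 3·21=63, #6→Green 3·9=27. Service 251; fixed 665; total 916.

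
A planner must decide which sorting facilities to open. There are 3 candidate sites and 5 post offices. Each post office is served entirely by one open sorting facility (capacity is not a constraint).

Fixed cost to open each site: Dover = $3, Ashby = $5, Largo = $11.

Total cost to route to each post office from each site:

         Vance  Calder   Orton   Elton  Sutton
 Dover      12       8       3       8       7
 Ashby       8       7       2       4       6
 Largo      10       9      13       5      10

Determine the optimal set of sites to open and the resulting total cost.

Open Ashby only; minimum total cost 32.

For any fixed open set, each post office goes to its cheapest open site; total = fixed + service.
{Ashby}: Vance→Ashby 8, Calder→Ashby 7, Orton→Ashby 2, Elton→Ashby 4, Sutton→Ashby 6. Service 27; fixed 5; total 32.
{Dover, Ashby}: service 27 + fixed 8 = 35
{Dover}: service 38 + fixed 3 = 41
{Dover, Ashby, Largo}: service 27 + fixed 19 = 46
No other subset beats 32.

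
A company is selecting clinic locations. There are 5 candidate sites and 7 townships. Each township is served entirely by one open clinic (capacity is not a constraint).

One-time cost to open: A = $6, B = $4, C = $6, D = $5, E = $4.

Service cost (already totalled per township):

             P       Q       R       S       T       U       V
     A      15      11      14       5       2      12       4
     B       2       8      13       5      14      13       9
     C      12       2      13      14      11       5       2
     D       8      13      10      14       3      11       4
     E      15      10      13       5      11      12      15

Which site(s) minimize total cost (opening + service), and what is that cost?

For any fixed open set, each township goes to its cheapest open site; total = fixed + service.
{B, C, D}: P→B 2, Q→C 2, R→D 10, S→B 5, T→D 3, U→C 5, V→C 2. Service 29; fixed 15; total 44.
{A, B, C}: P→B 2, Q→C 2, R→B 13, S→A 5, T→A 2, U→C 5, V→C 2. Service 31; fixed 16; total 47.
{B, C, D, E}: P→B 2, Q→C 2, R→D 10, S→B 5, T→D 3, U→C 5, V→C 2. Service 29; fixed 19; total 48.
{A, B, C, D, E}: P→B 2, Q→C 2, R→D 10, S→A 5, T→A 2, U→C 5, V→C 2. Service 28; fixed 25; total 53.
No other subset beats 44.

Open B, C and D; minimum total cost 44.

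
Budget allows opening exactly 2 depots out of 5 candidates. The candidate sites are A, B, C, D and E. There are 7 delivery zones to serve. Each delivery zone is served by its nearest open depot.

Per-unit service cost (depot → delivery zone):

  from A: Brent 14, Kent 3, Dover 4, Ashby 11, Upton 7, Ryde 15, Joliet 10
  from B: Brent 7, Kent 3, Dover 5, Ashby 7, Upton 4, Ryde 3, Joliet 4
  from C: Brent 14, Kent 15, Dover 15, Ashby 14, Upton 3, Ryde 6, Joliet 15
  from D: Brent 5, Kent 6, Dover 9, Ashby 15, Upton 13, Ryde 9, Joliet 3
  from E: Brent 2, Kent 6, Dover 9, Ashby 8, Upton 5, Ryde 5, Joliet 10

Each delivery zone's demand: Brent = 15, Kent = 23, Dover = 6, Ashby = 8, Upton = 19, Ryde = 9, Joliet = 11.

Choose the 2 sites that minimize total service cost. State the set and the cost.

Choose B and E; total service cost 332.

With exactly 2 open, each delivery zone uses its cheapest among the chosen.
{B, E}: Brent→E 2·15=30, Kent→B 3·23=69, Dover→B 5·6=30, Ashby→B 7·8=56, Upton→B 4·19=76, Ryde→B 3·9=27, Joliet→B 4·11=44. Service cost 332.
{B, D}: service cost 366
{B, C}: service cost 388
Among all 10 size-2 choices, {B, E} is lowest.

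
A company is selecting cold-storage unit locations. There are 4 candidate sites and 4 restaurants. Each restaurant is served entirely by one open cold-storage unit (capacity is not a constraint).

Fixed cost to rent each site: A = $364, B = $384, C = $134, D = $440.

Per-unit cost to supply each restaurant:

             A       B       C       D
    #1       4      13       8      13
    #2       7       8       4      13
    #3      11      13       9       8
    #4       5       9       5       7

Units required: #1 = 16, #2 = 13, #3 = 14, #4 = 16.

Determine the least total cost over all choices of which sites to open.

For any fixed open set, each restaurant goes to its cheapest open site; total = fixed + service.
{C}: #1→C 8·16=128, #2→C 4·13=52, #3→C 9·14=126, #4→C 5·16=80. Service 386; fixed 134; total 520.
{A}: service 389 + fixed 364 = 753
{A, C}: #1→A 4·16=64, #2→C 4·13=52, #3→C 9·14=126, #4→A 5·16=80. Service 322; fixed 498; total 820.
{A, B, C, D}: service 308 + fixed 1322 = 1630
No other subset beats 520.

Minimum total cost: 520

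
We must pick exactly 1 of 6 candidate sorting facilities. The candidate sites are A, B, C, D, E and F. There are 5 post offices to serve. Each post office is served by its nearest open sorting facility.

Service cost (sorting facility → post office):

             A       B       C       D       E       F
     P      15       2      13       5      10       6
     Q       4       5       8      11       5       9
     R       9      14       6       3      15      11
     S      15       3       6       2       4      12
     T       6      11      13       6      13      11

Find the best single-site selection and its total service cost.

With exactly 1 open, each post office uses its cheapest among the chosen.
{D}: P→D 5, Q→D 11, R→D 3, S→D 2, T→D 6. Service cost 27.
{B}: service cost 35
{C}: service cost 46
Among all 6 size-1 choices, {D} is lowest.

Choose D only; total service cost 27.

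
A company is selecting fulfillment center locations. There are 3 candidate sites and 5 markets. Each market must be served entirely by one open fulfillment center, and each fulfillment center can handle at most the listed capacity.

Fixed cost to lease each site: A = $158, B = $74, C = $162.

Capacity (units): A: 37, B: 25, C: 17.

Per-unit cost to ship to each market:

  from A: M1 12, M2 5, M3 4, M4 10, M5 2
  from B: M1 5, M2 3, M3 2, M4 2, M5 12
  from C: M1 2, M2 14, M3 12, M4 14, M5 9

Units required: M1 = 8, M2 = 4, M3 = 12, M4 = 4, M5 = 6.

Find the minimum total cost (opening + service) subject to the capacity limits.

Minimum total cost: 336

Open {A, B}: M1→B 5·8=40, M2→A 5·4=20, M3→B 2·12=24, M4→B 2·4=8, M5→A 2·6=12.
Loads: A carries 10/37, B carries 24/25. Service 104; fixed 232; total 336.
Next best feasible plan costs 350.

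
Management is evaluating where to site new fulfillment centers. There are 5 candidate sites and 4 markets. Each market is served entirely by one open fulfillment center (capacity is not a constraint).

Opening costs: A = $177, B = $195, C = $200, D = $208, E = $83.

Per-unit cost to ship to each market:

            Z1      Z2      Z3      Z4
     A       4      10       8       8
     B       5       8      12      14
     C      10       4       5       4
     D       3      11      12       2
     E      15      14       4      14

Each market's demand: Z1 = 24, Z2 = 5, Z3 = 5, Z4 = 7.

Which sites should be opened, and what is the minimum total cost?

For any fixed open set, each market goes to its cheapest open site; total = fixed + service.
{D}: Z1→D 3·24=72, Z2→D 11·5=55, Z3→D 12·5=60, Z4→D 2·7=14. Service 201; fixed 208; total 409.
{A}: Z1→A 4·24=96, Z2→A 10·5=50, Z3→A 8·5=40, Z4→A 8·7=56. Service 242; fixed 177; total 419.
{D, E}: Z1→D 3·24=72, Z2→D 11·5=55, Z3→E 4·5=20, Z4→D 2·7=14. Service 161; fixed 291; total 452.
{A, B, C, D, E}: Z1→D 3·24=72, Z2→C 4·5=20, Z3→E 4·5=20, Z4→D 2·7=14. Service 126; fixed 863; total 989.
No other subset beats 409.

Open D only; minimum total cost 409.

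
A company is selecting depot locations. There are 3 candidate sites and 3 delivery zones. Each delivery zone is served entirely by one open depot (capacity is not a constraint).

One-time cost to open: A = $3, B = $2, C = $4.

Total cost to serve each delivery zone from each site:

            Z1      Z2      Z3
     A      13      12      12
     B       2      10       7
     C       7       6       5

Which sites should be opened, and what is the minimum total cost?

For any fixed open set, each delivery zone goes to its cheapest open site; total = fixed + service.
{B, C}: Z1→B 2, Z2→C 6, Z3→C 5. Service 13; fixed 6; total 19.
{B}: service 19 + fixed 2 = 21
{A, B, C}: service 13 + fixed 9 = 22
No other subset beats 19.

Open B and C; minimum total cost 19.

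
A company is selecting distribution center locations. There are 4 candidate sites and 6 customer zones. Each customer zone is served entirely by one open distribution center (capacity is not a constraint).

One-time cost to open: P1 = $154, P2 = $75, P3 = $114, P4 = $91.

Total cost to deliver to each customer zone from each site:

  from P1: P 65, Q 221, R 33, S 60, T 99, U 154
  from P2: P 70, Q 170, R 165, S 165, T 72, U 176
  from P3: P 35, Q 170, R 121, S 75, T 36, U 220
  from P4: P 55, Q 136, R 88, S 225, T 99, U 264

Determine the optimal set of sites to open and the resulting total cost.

Open P1 and P3; minimum total cost 756.

For any fixed open set, each customer zone goes to its cheapest open site; total = fixed + service.
{P1, P3}: P→P3 35, Q→P3 170, R→P1 33, S→P1 60, T→P3 36, U→P1 154. Service 488; fixed 268; total 756.
{P3}: service 657 + fixed 114 = 771
{P1, P4}: service 537 + fixed 245 = 782
{P1, P2, P3, P4}: P→P3 35, Q→P4 136, R→P1 33, S→P1 60, T→P3 36, U→P1 154. Service 454; fixed 434; total 888.
(All 15 nonempty subsets were checked; P1 and P3 is lowest.)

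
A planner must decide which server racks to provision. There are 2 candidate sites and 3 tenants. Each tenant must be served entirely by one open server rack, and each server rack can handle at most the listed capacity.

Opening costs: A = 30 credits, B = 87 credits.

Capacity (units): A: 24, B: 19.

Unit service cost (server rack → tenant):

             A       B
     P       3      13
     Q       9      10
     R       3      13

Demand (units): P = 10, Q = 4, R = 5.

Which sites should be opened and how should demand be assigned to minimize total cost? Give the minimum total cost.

Minimum total cost: 111

Open {A}: P→A 3·10=30, Q→A 9·4=36, R→A 3·5=15.
Loads: A carries 19/24. Service 81; fixed 30; total 111.
Next best feasible plan costs 198.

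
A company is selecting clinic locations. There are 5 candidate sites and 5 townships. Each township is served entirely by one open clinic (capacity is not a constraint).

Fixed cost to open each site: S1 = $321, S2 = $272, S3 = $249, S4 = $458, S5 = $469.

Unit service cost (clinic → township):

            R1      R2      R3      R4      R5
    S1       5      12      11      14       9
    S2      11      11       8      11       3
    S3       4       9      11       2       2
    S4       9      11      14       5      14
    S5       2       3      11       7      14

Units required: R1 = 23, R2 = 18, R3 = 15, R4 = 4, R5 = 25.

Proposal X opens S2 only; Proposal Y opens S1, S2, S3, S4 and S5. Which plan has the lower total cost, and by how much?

Proposal X: {S2}: R1→S2 11·23=253, R2→S2 11·18=198, R3→S2 8·15=120, R4→S2 11·4=44, R5→S2 3·25=75. Service 690; fixed 272; total 962.
Proposal Y: {S1, S2, S3, S4, S5}: R1→S5 2·23=46, R2→S5 3·18=54, R3→S2 8·15=120, R4→S3 2·4=8, R5→S3 2·25=50. Service 278; fixed 1769; total 2047.
Difference: |962 − 2047| = 1085.

Proposal X is cheaper by 1085.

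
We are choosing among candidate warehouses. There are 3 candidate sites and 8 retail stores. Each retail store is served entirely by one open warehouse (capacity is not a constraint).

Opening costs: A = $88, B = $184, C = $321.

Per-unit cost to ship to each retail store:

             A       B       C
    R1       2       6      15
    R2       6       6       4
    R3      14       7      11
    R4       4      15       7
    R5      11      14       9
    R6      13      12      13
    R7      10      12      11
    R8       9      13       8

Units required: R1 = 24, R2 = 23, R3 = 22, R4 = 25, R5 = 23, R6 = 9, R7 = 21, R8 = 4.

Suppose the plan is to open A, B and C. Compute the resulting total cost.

Total cost: 1544

Each retail store is assigned to its cheapest site among the open ones.
{A, B, C}: R1→A 2·24=48, R2→C 4·23=92, R3→B 7·22=154, R4→A 4·25=100, R5→C 9·23=207, R6→B 12·9=108, R7→A 10·21=210, R8→C 8·4=32. Service 951; fixed 593; total 1544.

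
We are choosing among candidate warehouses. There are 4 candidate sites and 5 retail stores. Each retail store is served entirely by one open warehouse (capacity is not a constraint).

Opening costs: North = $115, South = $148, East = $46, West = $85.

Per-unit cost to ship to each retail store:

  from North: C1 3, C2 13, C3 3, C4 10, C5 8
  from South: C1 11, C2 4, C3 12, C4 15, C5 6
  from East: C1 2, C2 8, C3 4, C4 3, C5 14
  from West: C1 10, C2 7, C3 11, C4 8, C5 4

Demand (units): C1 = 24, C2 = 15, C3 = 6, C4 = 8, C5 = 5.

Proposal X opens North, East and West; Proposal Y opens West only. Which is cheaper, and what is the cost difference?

Proposal X: {North, East, West}: C1→East 2·24=48, C2→West 7·15=105, C3→North 3·6=18, C4→East 3·8=24, C5→West 4·5=20. Service 215; fixed 246; total 461.
Proposal Y: {West}: C1→West 10·24=240, C2→West 7·15=105, C3→West 11·6=66, C4→West 8·8=64, C5→West 4·5=20. Service 495; fixed 85; total 580.
Difference: |461 − 580| = 119.

Proposal X is cheaper by 119.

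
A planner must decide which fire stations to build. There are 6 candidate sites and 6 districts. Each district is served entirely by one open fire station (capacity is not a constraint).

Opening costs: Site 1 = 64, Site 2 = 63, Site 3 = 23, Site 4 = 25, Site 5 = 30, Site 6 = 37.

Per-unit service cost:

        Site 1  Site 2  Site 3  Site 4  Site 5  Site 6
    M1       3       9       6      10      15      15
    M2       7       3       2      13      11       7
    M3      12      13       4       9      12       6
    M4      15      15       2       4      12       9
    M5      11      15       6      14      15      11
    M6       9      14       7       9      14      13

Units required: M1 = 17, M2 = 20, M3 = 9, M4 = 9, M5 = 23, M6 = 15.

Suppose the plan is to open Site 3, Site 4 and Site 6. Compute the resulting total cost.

Each district is assigned to its cheapest site among the open ones.
{Site 3, Site 4, Site 6}: M1→Site 3 6·17=102, M2→Site 3 2·20=40, M3→Site 3 4·9=36, M4→Site 3 2·9=18, M5→Site 3 6·23=138, M6→Site 3 7·15=105. Service 439; fixed 85; total 524.

Total cost: 524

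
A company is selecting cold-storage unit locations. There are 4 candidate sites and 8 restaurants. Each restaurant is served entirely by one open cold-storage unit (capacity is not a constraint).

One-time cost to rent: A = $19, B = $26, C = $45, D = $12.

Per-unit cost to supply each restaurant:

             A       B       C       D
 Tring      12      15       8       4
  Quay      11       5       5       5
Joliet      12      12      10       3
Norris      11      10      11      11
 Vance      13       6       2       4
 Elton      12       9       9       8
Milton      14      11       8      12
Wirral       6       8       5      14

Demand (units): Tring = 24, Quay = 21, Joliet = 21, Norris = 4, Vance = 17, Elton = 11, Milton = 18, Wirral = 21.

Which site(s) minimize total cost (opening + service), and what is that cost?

For any fixed open set, each restaurant goes to its cheapest open site; total = fixed + service.
{C, D}: Tring→D 4·24=96, Quay→C 5·21=105, Joliet→D 3·21=63, Norris→C 11·4=44, Vance→C 2·17=34, Elton→D 8·11=88, Milton→C 8·18=144, Wirral→C 5·21=105. Service 679; fixed 57; total 736.
{A, C, D}: service 679 + fixed 76 = 755
{B, C, D}: service 675 + fixed 83 = 758
{A, B, C, D}: service 675 + fixed 102 = 777
No other subset beats 736.

Open C and D; minimum total cost 736.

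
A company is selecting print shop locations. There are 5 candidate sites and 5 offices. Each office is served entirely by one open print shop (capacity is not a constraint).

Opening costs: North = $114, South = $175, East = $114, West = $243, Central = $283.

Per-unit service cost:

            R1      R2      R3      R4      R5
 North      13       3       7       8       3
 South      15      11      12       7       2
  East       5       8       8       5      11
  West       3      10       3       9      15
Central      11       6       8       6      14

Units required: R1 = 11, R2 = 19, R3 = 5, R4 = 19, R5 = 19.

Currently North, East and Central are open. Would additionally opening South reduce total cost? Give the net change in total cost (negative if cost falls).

No — net change +156 (cost rises by 156).

Current service cost with {North, East, Central}: 299.
Adding South: each office re-picks its cheapest; new service cost 280, saving 19.
Extra fixed cost: 175. Net change = 175 − 19 = 156.
(Totals: 810 → 966.)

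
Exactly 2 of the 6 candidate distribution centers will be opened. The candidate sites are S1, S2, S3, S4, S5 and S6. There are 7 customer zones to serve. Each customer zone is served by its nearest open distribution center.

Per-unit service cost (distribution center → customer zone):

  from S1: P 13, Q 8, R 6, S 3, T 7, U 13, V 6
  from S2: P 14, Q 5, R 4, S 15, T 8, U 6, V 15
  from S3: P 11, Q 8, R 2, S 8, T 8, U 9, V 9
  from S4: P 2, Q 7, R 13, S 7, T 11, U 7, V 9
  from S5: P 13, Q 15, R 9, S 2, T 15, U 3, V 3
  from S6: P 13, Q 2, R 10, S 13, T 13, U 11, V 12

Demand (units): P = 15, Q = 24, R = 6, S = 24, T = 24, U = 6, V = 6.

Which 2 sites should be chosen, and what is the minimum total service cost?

With exactly 2 open, each customer zone uses its cheapest among the chosen.
{S1, S4}: P→S4 2·15=30, Q→S4 7·24=168, R→S1 6·6=36, S→S1 3·24=72, T→S1 7·24=168, U→S4 7·6=42, V→S1 6·6=36. Service cost 552.
{S4, S5}: service cost 600
{S2, S5}: service cost 615
Among all 15 size-2 choices, {S1, S4} is lowest.

Choose S1 and S4; total service cost 552.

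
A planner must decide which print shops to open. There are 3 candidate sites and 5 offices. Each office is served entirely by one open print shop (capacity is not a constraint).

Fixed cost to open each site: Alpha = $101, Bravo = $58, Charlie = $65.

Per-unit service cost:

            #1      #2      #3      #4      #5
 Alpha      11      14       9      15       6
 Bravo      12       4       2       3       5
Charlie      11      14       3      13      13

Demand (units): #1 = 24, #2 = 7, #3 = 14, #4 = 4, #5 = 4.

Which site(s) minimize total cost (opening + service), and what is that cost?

Open Bravo only; minimum total cost 434.

For any fixed open set, each office goes to its cheapest open site; total = fixed + service.
{Bravo}: #1→Bravo 12·24=288, #2→Bravo 4·7=28, #3→Bravo 2·14=28, #4→Bravo 3·4=12, #5→Bravo 5·4=20. Service 376; fixed 58; total 434.
{Bravo, Charlie}: service 352 + fixed 123 = 475
{Alpha, Bravo}: service 352 + fixed 159 = 511
{Alpha, Bravo, Charlie}: service 352 + fixed 224 = 576
No other subset beats 434.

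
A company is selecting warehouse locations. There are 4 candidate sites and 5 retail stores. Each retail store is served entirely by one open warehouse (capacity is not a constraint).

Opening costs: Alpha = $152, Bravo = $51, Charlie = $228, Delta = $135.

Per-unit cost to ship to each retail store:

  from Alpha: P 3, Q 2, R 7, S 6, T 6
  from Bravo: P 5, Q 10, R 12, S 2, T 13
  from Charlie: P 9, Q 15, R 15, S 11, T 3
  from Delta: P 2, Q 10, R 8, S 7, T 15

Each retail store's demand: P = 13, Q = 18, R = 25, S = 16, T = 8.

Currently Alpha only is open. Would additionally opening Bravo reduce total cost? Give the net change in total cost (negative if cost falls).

Yes — net change −13 (cost falls by 13).

Current service cost with {Alpha}: 394.
Adding Bravo: each retail store re-picks its cheapest; new service cost 330, saving 64.
Extra fixed cost: 51. Net change = 51 − 64 = -13.
(Totals: 546 → 533.)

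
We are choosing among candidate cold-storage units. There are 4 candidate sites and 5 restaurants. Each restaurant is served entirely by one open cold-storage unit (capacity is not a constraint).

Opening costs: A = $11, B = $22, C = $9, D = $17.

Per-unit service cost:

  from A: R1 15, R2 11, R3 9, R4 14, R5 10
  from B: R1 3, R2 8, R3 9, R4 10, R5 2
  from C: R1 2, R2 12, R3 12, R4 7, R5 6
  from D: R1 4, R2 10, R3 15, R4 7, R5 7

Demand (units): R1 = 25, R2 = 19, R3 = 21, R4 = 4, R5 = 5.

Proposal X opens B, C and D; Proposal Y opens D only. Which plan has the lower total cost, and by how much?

Proposal X: {B, C, D}: R1→C 2·25=50, R2→B 8·19=152, R3→B 9·21=189, R4→C 7·4=28, R5→B 2·5=10. Service 429; fixed 48; total 477.
Proposal Y: {D}: R1→D 4·25=100, R2→D 10·19=190, R3→D 15·21=315, R4→D 7·4=28, R5→D 7·5=35. Service 668; fixed 17; total 685.
Difference: |477 − 685| = 208.

Proposal X is cheaper by 208.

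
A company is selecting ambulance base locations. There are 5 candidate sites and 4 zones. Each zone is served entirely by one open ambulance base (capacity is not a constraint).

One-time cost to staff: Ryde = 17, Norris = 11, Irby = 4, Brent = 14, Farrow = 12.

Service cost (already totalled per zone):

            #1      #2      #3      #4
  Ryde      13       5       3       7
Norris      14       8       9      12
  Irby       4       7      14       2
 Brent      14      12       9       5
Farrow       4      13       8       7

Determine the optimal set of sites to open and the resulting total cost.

For any fixed open set, each zone goes to its cheapest open site; total = fixed + service.
{Irby}: #1→Irby 4, #2→Irby 7, #3→Irby 14, #4→Irby 2. Service 27; fixed 4; total 31.
{Ryde, Irby}: service 14 + fixed 21 = 35
{Norris, Irby}: #1→Irby 4, #2→Irby 7, #3→Norris 9, #4→Irby 2. Service 22; fixed 15; total 37.
{Ryde, Norris, Irby, Brent, Farrow}: service 14 + fixed 58 = 72
No other subset beats 31.

Open Irby only; minimum total cost 31.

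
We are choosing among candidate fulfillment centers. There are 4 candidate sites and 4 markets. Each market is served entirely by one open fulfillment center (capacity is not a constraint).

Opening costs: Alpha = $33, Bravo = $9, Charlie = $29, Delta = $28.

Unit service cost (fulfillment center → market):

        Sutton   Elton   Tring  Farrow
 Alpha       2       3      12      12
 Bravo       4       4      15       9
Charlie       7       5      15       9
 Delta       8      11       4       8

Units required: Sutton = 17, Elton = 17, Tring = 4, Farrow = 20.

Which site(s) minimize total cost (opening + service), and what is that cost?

For any fixed open set, each market goes to its cheapest open site; total = fixed + service.
{Alpha, Delta}: Sutton→Alpha 2·17=34, Elton→Alpha 3·17=51, Tring→Delta 4·4=16, Farrow→Delta 8·20=160. Service 261; fixed 61; total 322.
{Alpha, Bravo, Delta}: Sutton→Alpha 2·17=34, Elton→Alpha 3·17=51, Tring→Delta 4·4=16, Farrow→Delta 8·20=160. Service 261; fixed 70; total 331.
{Bravo, Delta}: service 312 + fixed 37 = 349
{Alpha, Bravo, Charlie, Delta}: service 261 + fixed 99 = 360
No other subset beats 322.

Open Alpha and Delta; minimum total cost 322.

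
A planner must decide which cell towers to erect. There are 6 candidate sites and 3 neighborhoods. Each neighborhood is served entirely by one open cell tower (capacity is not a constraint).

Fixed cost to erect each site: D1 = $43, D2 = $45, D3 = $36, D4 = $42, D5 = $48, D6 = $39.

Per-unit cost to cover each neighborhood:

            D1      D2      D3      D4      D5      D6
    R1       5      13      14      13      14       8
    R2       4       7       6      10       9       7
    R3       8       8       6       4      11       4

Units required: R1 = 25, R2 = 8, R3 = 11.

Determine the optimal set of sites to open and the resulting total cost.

For any fixed open set, each neighborhood goes to its cheapest open site; total = fixed + service.
{D1, D6}: R1→D1 5·25=125, R2→D1 4·8=32, R3→D6 4·11=44. Service 201; fixed 82; total 283.
{D1, D4}: R1→D1 5·25=125, R2→D1 4·8=32, R3→D4 4·11=44. Service 201; fixed 85; total 286.
{D1}: service 245 + fixed 43 = 288
{D1, D2, D3, D4, D5, D6}: R1→D1 5·25=125, R2→D1 4·8=32, R3→D4 4·11=44. Service 201; fixed 253; total 454.
No other subset beats 283.

Open D1 and D6; minimum total cost 283.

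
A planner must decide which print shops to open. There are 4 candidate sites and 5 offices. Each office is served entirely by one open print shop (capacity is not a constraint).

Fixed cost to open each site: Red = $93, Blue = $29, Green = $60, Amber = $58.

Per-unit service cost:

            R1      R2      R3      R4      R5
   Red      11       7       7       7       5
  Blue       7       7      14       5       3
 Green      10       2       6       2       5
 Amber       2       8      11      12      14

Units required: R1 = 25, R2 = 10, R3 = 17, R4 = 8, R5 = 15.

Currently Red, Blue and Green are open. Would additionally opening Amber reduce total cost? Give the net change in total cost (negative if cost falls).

Yes — net change −67 (cost falls by 67).

Current service cost with {Red, Blue, Green}: 358.
Adding Amber: each office re-picks its cheapest; new service cost 233, saving 125.
Extra fixed cost: 58. Net change = 58 − 125 = -67.
(Totals: 540 → 473.)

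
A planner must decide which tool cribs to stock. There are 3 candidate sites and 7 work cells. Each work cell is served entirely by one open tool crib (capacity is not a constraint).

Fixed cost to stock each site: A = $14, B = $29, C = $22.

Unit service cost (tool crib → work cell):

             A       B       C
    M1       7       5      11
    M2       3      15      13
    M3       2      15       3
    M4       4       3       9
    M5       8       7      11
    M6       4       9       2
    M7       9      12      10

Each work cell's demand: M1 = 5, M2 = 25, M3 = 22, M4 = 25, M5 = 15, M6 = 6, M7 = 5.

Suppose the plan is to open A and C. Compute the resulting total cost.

Each work cell is assigned to its cheapest site among the open ones.
{A, C}: M1→A 7·5=35, M2→A 3·25=75, M3→A 2·22=44, M4→A 4·25=100, M5→A 8·15=120, M6→C 2·6=12, M7→A 9·5=45. Service 431; fixed 36; total 467.

Total cost: 467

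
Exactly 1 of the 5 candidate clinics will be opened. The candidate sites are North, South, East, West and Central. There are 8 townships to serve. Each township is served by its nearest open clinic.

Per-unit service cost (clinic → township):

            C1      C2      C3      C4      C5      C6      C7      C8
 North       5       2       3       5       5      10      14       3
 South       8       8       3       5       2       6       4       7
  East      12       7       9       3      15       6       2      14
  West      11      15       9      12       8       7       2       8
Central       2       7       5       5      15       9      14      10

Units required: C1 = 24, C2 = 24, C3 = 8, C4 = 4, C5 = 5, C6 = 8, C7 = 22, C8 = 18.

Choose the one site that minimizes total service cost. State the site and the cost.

Choose North only; total service cost 679.

With exactly 1 open, each township uses its cheapest among the chosen.
{North}: C1→North 5·24=120, C2→North 2·24=48, C3→North 3·8=24, C4→North 5·4=20, C5→North 5·5=25, C6→North 10·8=80, C7→North 14·22=308, C8→North 3·18=54. Service cost 679.
{South}: service cost 700
{Central}: service cost 911
Among all 5 size-1 choices, {North} is lowest.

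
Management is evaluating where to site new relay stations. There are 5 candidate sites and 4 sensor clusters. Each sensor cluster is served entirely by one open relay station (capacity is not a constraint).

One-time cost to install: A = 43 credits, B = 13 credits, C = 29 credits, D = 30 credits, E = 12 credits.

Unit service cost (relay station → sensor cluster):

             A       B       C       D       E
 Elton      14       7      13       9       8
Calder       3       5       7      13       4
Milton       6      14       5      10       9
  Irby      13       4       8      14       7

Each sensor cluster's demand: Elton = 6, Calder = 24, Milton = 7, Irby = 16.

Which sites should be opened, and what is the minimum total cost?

Open A and B; minimum total cost 276.

For any fixed open set, each sensor cluster goes to its cheapest open site; total = fixed + service.
{A, B}: Elton→B 7·6=42, Calder→A 3·24=72, Milton→A 6·7=42, Irby→B 4·16=64. Service 220; fixed 56; total 276.
{A, B, E}: service 220 + fixed 68 = 288
{B, E}: service 265 + fixed 25 = 290
{A, B, C, D, E}: service 213 + fixed 127 = 340
No other subset beats 276.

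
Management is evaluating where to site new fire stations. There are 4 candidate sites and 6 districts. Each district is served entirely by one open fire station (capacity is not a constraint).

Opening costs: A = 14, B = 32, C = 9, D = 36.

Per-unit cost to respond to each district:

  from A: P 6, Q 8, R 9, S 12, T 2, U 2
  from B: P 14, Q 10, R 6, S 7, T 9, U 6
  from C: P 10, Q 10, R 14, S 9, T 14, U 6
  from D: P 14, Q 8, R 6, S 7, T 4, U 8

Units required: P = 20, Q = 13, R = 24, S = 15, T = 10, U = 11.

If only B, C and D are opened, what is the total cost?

Each district is assigned to its cheapest site among the open ones.
{B, C, D}: P→C 10·20=200, Q→D 8·13=104, R→B 6·24=144, S→B 7·15=105, T→D 4·10=40, U→B 6·11=66. Service 659; fixed 77; total 736.

Total cost: 736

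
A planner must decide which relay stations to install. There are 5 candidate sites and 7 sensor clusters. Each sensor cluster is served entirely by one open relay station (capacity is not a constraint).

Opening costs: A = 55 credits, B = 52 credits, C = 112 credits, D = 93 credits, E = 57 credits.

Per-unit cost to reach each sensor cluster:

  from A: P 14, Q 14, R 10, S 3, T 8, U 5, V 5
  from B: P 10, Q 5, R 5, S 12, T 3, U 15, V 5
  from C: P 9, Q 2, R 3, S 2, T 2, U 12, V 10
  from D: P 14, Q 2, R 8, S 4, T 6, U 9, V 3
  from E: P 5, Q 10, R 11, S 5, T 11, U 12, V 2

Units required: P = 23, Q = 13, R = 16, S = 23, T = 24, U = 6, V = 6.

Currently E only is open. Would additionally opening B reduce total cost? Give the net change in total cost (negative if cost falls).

Current service cost with {E}: 884.
Adding B: each sensor cluster re-picks its cheapest; new service cost 531, saving 353.
Extra fixed cost: 52. Net change = 52 − 353 = -301.
(Totals: 941 → 640.)

Yes — net change −301 (cost falls by 301).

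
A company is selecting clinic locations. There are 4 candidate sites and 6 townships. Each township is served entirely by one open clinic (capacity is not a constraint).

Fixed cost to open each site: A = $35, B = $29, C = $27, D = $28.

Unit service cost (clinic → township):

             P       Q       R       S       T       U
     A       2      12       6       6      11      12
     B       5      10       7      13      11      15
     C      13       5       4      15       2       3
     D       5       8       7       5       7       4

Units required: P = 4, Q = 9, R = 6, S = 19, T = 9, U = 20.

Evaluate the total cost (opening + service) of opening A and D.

Each township is assigned to its cheapest site among the open ones.
{A, D}: P→A 2·4=8, Q→D 8·9=72, R→A 6·6=36, S→D 5·19=95, T→D 7·9=63, U→D 4·20=80. Service 354; fixed 63; total 417.

Total cost: 417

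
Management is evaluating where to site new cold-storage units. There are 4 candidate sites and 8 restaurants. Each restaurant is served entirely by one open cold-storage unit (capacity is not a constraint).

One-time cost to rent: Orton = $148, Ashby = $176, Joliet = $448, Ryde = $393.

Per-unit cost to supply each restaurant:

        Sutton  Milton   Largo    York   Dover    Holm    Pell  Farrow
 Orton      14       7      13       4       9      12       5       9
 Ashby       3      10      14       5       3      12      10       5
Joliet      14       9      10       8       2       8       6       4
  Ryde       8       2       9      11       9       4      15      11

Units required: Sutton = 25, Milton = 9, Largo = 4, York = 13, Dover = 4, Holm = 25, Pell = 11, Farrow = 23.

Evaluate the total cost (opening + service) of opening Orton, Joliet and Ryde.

Total cost: 1550

Each restaurant is assigned to its cheapest site among the open ones.
{Orton, Joliet, Ryde}: Sutton→Ryde 8·25=200, Milton→Ryde 2·9=18, Largo→Ryde 9·4=36, York→Orton 4·13=52, Dover→Joliet 2·4=8, Holm→Ryde 4·25=100, Pell→Orton 5·11=55, Farrow→Joliet 4·23=92. Service 561; fixed 989; total 1550.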